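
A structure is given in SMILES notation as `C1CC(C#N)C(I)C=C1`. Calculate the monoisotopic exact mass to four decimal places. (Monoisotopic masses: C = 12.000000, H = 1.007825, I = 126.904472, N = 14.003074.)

Atom tally by fragment:
  cyclohexene ring core → C:6 H:10
  (− 2 ring H displaced by substituents)
  + CN → C:1 N:1
  + I → I:1
Element totals:
  C: 7
  H: 8
  I: 1
  N: 1
Molecular formula: C7H8IN.
  M = 7(12.0) + 8(1.007825) + 126.904472 + 14.003074
    = 84.000000 + 8.062600 + 126.904472 + 14.003074 = 232.970146

232.9701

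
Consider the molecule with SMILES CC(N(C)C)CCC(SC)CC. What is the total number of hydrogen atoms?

23

Atom tally by fragment:
  CH3 → C:1 H:3
  CH(N(CH3)2) → C:3 H:7 N:1
  CH2 → C:1 H:2
  CH2 → C:1 H:2
  CH(SCH3) → C:2 H:4 S:1
  CH2 → C:1 H:2
  CH3 → C:1 H:3
Element totals:
  C: 10
  H: 23
  N: 1
  S: 1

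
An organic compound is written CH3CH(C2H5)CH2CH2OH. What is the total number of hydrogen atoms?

14

Element totals:
  C: 6
  H: 14
  O: 1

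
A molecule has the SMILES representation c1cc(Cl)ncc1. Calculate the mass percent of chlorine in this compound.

Atom tally by fragment:
  pyridine ring core → C:5 H:5 N:1
  (− 1 ring H displaced by substituents)
  + Cl → Cl:1
Element totals:
  C: 5
  H: 4
  Cl: 1
  N: 1
Molecular formula: C5H4ClN.
Molar mass = 113.544 g/mol.
Mass from Cl: 1 × 35.45 = 35.450 g/mol.
%Cl = 35.450 / 113.544 × 100 = 31.22%.

31.22%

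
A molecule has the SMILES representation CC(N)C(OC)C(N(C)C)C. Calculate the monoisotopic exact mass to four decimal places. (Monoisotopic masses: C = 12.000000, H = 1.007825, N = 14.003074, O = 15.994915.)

160.1576

Atom tally by fragment:
  CH3 → C:1 H:3
  CH(NH2) → C:1 H:3 N:1
  CH(OCH3) → C:2 H:4 O:1
  CH(N(CH3)2) → C:3 H:7 N:1
  CH3 → C:1 H:3
Element totals:
  C: 8
  H: 20
  N: 2
  O: 1
Molecular formula: C8H20N2O.
  M = 8(12.0) + 20(1.007825) + 2(14.003074) + 15.994915
    = 96.000000 + 20.156500 + 28.006148 + 15.994915 = 160.157563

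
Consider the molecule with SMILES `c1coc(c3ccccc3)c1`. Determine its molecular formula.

C10H8O

Atom tally by fragment:
  furan ring core → C:4 H:4 O:1
  (− 1 ring H displaced by substituents)
  + C6H5 → C:6 H:5
Element totals:
  C: 10
  H: 8
  O: 1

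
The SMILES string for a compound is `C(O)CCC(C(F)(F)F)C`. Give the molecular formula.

C6H11F3O

Atom tally by fragment:
  HOCH2 → C:1 H:3 O:1
  CH2 → C:1 H:2
  CH2 → C:1 H:2
  CH(CF3) → C:2 H:1 F:3
  CH3 → C:1 H:3
Element totals:
  C: 6
  H: 11
  F: 3
  O: 1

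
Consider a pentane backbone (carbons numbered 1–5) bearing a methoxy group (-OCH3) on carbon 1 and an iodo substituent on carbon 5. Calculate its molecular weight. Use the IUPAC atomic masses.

Atom tally by fragment:
  CH3OCH2 → C:2 H:5 O:1
  CH2 → C:1 H:2
  CH2 → C:1 H:2
  CH2 → C:1 H:2
  CH2I → C:1 H:2 I:1
Element totals:
  C: 6
  H: 13
  I: 1
  O: 1
Molecular formula: C6H13IO.
  M = 6(12.011) + 13(1.008) + 126.904 + 15.999
    = 72.066 + 13.104 + 126.904 + 15.999 = 228.073

228.07 g/mol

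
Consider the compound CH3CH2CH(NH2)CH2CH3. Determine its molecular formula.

C5H13N

Atom tally by fragment:
  CH3 → C:1 H:3
  CH2 → C:1 H:2
  CH(NH2) → C:1 H:3 N:1
  CH2 → C:1 H:2
  CH3 → C:1 H:3
Element totals:
  C: 5
  H: 13
  N: 1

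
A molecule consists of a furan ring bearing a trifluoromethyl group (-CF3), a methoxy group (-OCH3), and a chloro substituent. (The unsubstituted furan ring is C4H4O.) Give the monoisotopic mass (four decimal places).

199.9852

Atom tally by fragment:
  furan ring core → C:4 H:4 O:1
  (− 3 ring H displaced by substituents)
  + CF3 → C:1 F:3
  + OCH3 → C:1 H:3 O:1
  + Cl → Cl:1
Element totals:
  C: 6
  H: 4
  Cl: 1
  F: 3
  O: 2
Molecular formula: C6H4ClF3O2.
  M = 6(12.0) + 4(1.007825) + 34.968853 + 3(18.998403) + 2(15.994915)
    = 72.000000 + 4.031300 + 34.968853 + 56.995209 + 31.989830 = 199.985192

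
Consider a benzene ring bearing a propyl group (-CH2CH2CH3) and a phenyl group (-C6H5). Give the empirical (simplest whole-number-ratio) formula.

Atom tally by fragment:
  benzene ring core → C:6 H:6
  (− 2 ring H displaced by substituents)
  + CH2CH2CH3 → C:3 H:7
  + C6H5 → C:6 H:5
Element totals:
  C: 15
  H: 16
Molecular formula: C15H16.
gcd of subscripts (15, 16) = 1, so the empirical formula equals the molecular formula.

C15H16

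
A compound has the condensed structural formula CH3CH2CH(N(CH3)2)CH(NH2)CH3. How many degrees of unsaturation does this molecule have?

Element totals:
  C: 7
  H: 18
  N: 2
Molecular formula: C7H18N2.
DoU = (2C + 2 + N − H − X) / 2 = (2·7 + 2 + 2 − 18 − 0) / 2 = 0.

0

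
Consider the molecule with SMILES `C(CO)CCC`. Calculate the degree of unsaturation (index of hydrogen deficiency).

0

Atom tally by fragment:
  HOCH2CH2 → C:2 H:5 O:1
  CH2 → C:1 H:2
  CH2 → C:1 H:2
  CH3 → C:1 H:3
Element totals:
  C: 5
  H: 12
  O: 1
Molecular formula: C5H12O.
DoU = (2C + 2 + N − H − X) / 2 = (2·5 + 2 + 0 − 12 − 0) / 2 = 0.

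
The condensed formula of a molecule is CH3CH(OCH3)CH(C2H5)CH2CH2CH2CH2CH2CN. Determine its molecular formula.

C12H23NO

Atom tally by fragment:
  CH3 → C:1 H:3
  CH(OCH3) → C:2 H:4 O:1
  CH(C2H5) → C:3 H:6
  CH2 → C:1 H:2
  CH2 → C:1 H:2
  CH2 → C:1 H:2
  CH2 → C:1 H:2
  CH2CN → C:2 H:2 N:1
Element totals:
  C: 12
  H: 23
  N: 1
  O: 1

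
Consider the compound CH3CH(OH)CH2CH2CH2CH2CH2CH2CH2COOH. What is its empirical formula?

Atom tally by fragment:
  CH3 → C:1 H:3
  CH(OH) → C:1 H:2 O:1
  CH2 → C:1 H:2
  CH2 → C:1 H:2
  CH2 → C:1 H:2
  CH2 → C:1 H:2
  CH2 → C:1 H:2
  CH2 → C:1 H:2
  CH2COOH → C:2 H:3 O:2
Element totals:
  C: 10
  H: 20
  O: 3
Molecular formula: C10H20O3.
gcd of subscripts (10, 20, 3) = 1, so the empirical formula equals the molecular formula.

C10H20O3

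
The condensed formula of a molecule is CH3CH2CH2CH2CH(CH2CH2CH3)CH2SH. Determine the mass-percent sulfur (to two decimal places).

20.00%

Atom tally by fragment:
  CH3 → C:1 H:3
  CH2 → C:1 H:2
  CH2 → C:1 H:2
  CH2 → C:1 H:2
  CH(CH2CH2CH3) → C:4 H:8
  CH2SH → C:1 H:3 S:1
Element totals:
  C: 9
  H: 20
  S: 1
Molecular formula: C9H20S.
Molar mass = 160.319 g/mol.
Mass from S: 1 × 32.06 = 32.060 g/mol.
%S = 32.060 / 160.319 × 100 = 20.00%.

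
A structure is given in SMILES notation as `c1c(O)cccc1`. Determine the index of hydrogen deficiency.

Atom tally by fragment:
  benzene ring core → C:6 H:6
  (− 1 ring H displaced by substituents)
  + OH → O:1 H:1
Element totals:
  C: 6
  H: 6
  O: 1
Molecular formula: C6H6O.
DoU = (2C + 2 + N − H − X) / 2 = (2·6 + 2 + 0 − 6 − 0) / 2 = 4.

4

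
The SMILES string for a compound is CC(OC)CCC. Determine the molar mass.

Atom tally by fragment:
  CH3 → C:1 H:3
  CH(OCH3) → C:2 H:4 O:1
  CH2 → C:1 H:2
  CH2 → C:1 H:2
  CH3 → C:1 H:3
Element totals:
  C: 6
  H: 14
  O: 1
Molecular formula: C6H14O.
  M = 6(12.011) + 14(1.008) + 15.999
    = 72.066 + 14.112 + 15.999 = 102.177

102.18 g/mol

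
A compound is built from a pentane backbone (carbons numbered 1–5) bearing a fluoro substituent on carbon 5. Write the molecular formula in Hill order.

Atom tally by fragment:
  CH3 → C:1 H:3
  CH2 → C:1 H:2
  CH2 → C:1 H:2
  CH2 → C:1 H:2
  CH2F → C:1 H:2 F:1
Element totals:
  C: 5
  H: 11
  F: 1

C5H11F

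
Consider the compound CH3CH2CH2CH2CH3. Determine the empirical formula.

C5H12

Atom tally by fragment:
  CH3 → C:1 H:3
  CH2 → C:1 H:2
  CH2 → C:1 H:2
  CH2 → C:1 H:2
  CH3 → C:1 H:3
Element totals:
  C: 5
  H: 12
Molecular formula: C5H12.
gcd of subscripts (5, 12) = 1, so the empirical formula equals the molecular formula.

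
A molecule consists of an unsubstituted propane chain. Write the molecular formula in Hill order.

Atom tally by fragment:
  CH3 → C:1 H:3
  CH2 → C:1 H:2
  CH3 → C:1 H:3
Element totals:
  C: 3
  H: 8

C3H8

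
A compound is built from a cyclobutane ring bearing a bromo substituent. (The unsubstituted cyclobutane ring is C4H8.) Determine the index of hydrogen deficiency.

Atom tally by fragment:
  cyclobutane ring core → C:4 H:8
  (− 1 ring H displaced by substituents)
  + Br → Br:1
Element totals:
  C: 4
  H: 7
  Br: 1
Molecular formula: C4H7Br.
DoU = (2C + 2 + N − H − X) / 2 = (2·4 + 2 + 0 − 7 − 1) / 2 = 1.

1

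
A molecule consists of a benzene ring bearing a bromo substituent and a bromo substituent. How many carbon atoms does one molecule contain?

6

Atom tally by fragment:
  benzene ring core → C:6 H:6
  (− 2 ring H displaced by substituents)
  + Br → Br:1
  + Br → Br:1
Element totals:
  C: 6
  H: 4
  Br: 2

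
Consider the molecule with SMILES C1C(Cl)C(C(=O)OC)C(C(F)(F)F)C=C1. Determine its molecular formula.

Atom tally by fragment:
  cyclohexene ring core → C:6 H:10
  (− 3 ring H displaced by substituents)
  + Cl → Cl:1
  + COOCH3 → C:2 H:3 O:2
  + CF3 → C:1 F:3
Element totals:
  C: 9
  H: 10
  Cl: 1
  F: 3
  O: 2

C9H10ClF3O2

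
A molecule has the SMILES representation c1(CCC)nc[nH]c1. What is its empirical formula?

Atom tally by fragment:
  imidazole ring core → C:3 H:4 N:2
  (− 1 ring H displaced by substituents)
  + CH2CH2CH3 → C:3 H:7
Element totals:
  C: 6
  H: 10
  N: 2
Molecular formula: C6H10N2.
gcd of subscripts = 2; dividing each by 2:
  C: 6/2 = 3
  H: 10/2 = 5
  N: 2/2 = 1

C3H5N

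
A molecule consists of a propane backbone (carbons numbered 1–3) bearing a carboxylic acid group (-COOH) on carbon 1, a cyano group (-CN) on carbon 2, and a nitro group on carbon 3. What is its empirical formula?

C5H6N2O4

Atom tally by fragment:
  HOOCCH2 → C:2 H:3 O:2
  CH(CN) → C:2 H:1 N:1
  CH2NO2 → C:1 H:2 N:1 O:2
Element totals:
  C: 5
  H: 6
  N: 2
  O: 4
Molecular formula: C5H6N2O4.
gcd of subscripts (5, 6, 2, 4) = 1, so the empirical formula equals the molecular formula.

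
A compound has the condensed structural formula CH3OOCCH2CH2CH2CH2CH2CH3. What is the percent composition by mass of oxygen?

Element totals:
  C: 8
  H: 16
  O: 2
Molecular formula: C8H16O2.
Molar mass = 144.214 g/mol.
Mass from O: 2 × 15.999 = 31.998 g/mol.
%O = 31.998 / 144.214 × 100 = 22.19%.

22.19%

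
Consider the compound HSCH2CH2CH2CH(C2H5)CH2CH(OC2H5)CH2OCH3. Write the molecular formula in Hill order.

C12H26O2S

Atom tally by fragment:
  HSCH2 → C:1 H:3 S:1
  CH2 → C:1 H:2
  CH2 → C:1 H:2
  CH(C2H5) → C:3 H:6
  CH2 → C:1 H:2
  CH(OC2H5) → C:3 H:6 O:1
  CH2OCH3 → C:2 H:5 O:1
Element totals:
  C: 12
  H: 26
  O: 2
  S: 1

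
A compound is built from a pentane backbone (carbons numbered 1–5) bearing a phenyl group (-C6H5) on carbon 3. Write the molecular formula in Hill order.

C11H16

Atom tally by fragment:
  CH3 → C:1 H:3
  CH2 → C:1 H:2
  CH(C6H5) → C:7 H:6
  CH2 → C:1 H:2
  CH3 → C:1 H:3
Element totals:
  C: 11
  H: 16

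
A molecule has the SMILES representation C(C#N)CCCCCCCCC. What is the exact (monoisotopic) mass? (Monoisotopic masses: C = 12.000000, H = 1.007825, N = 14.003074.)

Atom tally by fragment:
  NCCH2 → C:2 H:2 N:1
  CH2 → C:1 H:2
  CH2 → C:1 H:2
  CH2 → C:1 H:2
  CH2 → C:1 H:2
  CH2 → C:1 H:2
  CH2 → C:1 H:2
  CH2 → C:1 H:2
  CH2 → C:1 H:2
  CH3 → C:1 H:3
Element totals:
  C: 11
  H: 21
  N: 1
Molecular formula: C11H21N.
  M = 11(12.0) + 21(1.007825) + 14.003074
    = 132.000000 + 21.164325 + 14.003074 = 167.167399

167.1674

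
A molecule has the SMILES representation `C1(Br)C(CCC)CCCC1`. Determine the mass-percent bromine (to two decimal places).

38.95%

Atom tally by fragment:
  cyclohexane ring core → C:6 H:12
  (− 2 ring H displaced by substituents)
  + Br → Br:1
  + CH2CH2CH3 → C:3 H:7
Element totals:
  C: 9
  H: 17
  Br: 1
Molecular formula: C9H17Br.
Molar mass = 205.139 g/mol.
Mass from Br: 1 × 79.904 = 79.904 g/mol.
%Br = 79.904 / 205.139 × 100 = 38.95%.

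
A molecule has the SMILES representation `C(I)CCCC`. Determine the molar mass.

Atom tally by fragment:
  ICH2 → C:1 H:2 I:1
  CH2 → C:1 H:2
  CH2 → C:1 H:2
  CH2 → C:1 H:2
  CH3 → C:1 H:3
Element totals:
  C: 5
  H: 11
  I: 1
Molecular formula: C5H11I.
  M = 5(12.011) + 11(1.008) + 126.904
    = 60.055 + 11.088 + 126.904 = 198.047

198.05 g/mol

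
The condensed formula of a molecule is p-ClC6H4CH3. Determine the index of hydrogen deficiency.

Element totals:
  C: 7
  H: 7
  Cl: 1
Molecular formula: C7H7Cl.
DoU = (2C + 2 + N − H − X) / 2 = (2·7 + 2 + 0 − 7 − 1) / 2 = 4.

4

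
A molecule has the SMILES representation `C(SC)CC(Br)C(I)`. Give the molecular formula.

C5H10BrIS

Atom tally by fragment:
  CH3SCH2 → C:2 H:5 S:1
  CH2 → C:1 H:2
  CH(Br) → C:1 H:1 Br:1
  CH2I → C:1 H:2 I:1
Element totals:
  C: 5
  H: 10
  Br: 1
  I: 1
  S: 1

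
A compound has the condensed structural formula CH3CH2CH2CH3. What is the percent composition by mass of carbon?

Atom tally by fragment:
  CH3 → C:1 H:3
  CH2 → C:1 H:2
  CH2 → C:1 H:2
  CH3 → C:1 H:3
Element totals:
  C: 4
  H: 10
Molecular formula: C4H10.
Molar mass = 58.124 g/mol.
Mass from C: 4 × 12.011 = 48.044 g/mol.
%C = 48.044 / 58.124 × 100 = 82.66%.

82.66%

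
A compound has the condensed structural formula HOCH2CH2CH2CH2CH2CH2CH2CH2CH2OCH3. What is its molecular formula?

C10H22O2

Atom tally by fragment:
  HOCH2CH2 → C:2 H:5 O:1
  CH2 → C:1 H:2
  CH2 → C:1 H:2
  CH2 → C:1 H:2
  CH2 → C:1 H:2
  CH2 → C:1 H:2
  CH2 → C:1 H:2
  CH2OCH3 → C:2 H:5 O:1
Element totals:
  C: 10
  H: 22
  O: 2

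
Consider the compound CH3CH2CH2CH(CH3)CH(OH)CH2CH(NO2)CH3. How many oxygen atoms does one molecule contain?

3

Atom tally by fragment:
  CH3 → C:1 H:3
  CH2 → C:1 H:2
  CH2 → C:1 H:2
  CH(CH3) → C:2 H:4
  CH(OH) → C:1 H:2 O:1
  CH2 → C:1 H:2
  CH(NO2) → C:1 H:1 N:1 O:2
  CH3 → C:1 H:3
Element totals:
  C: 9
  H: 19
  N: 1
  O: 3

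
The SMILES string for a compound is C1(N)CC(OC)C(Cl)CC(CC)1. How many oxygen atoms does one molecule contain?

1

Atom tally by fragment:
  cyclohexane ring core → C:6 H:12
  (− 4 ring H displaced by substituents)
  + NH2 → N:1 H:2
  + OCH3 → C:1 H:3 O:1
  + Cl → Cl:1
  + C2H5 → C:2 H:5
Element totals:
  C: 9
  H: 18
  Cl: 1
  N: 1
  O: 1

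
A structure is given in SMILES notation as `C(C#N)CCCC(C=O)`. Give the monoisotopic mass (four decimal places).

125.0841

Atom tally by fragment:
  NCCH2 → C:2 H:2 N:1
  CH2 → C:1 H:2
  CH2 → C:1 H:2
  CH2 → C:1 H:2
  CH2CHO → C:2 H:3 O:1
Element totals:
  C: 7
  H: 11
  N: 1
  O: 1
Molecular formula: C7H11NO.
  M = 7(12.0) + 11(1.007825) + 14.003074 + 15.994915
    = 84.000000 + 11.086075 + 14.003074 + 15.994915 = 125.084064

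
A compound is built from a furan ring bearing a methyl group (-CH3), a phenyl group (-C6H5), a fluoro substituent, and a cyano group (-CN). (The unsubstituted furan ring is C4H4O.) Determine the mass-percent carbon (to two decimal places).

Atom tally by fragment:
  furan ring core → C:4 H:4 O:1
  (− 4 ring H displaced by substituents)
  + CH3 → C:1 H:3
  + C6H5 → C:6 H:5
  + F → F:1
  + CN → C:1 N:1
Element totals:
  C: 12
  H: 8
  F: 1
  N: 1
  O: 1
Molecular formula: C12H8FNO.
Molar mass = 201.200 g/mol.
Mass from C: 12 × 12.011 = 144.132 g/mol.
%C = 144.132 / 201.200 × 100 = 71.64%.

71.64%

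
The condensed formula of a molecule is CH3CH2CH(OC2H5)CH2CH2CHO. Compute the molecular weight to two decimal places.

Atom tally by fragment:
  CH3 → C:1 H:3
  CH2 → C:1 H:2
  CH(OC2H5) → C:3 H:6 O:1
  CH2 → C:1 H:2
  CH2CHO → C:2 H:3 O:1
Element totals:
  C: 8
  H: 16
  O: 2
Molecular formula: C8H16O2.
  M = 8(12.011) + 16(1.008) + 2(15.999)
    = 96.088 + 16.128 + 31.998 = 144.214

144.21 g/mol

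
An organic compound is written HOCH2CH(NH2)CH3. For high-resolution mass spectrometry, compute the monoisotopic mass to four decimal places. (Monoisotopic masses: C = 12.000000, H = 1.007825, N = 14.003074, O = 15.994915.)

Element totals:
  C: 3
  H: 9
  N: 1
  O: 1
Molecular formula: C3H9NO.
  M = 3(12.0) + 9(1.007825) + 14.003074 + 15.994915
    = 36.000000 + 9.070425 + 14.003074 + 15.994915 = 75.068414

75.0684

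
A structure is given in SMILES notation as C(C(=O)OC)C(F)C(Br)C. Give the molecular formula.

C6H10BrFO2

Atom tally by fragment:
  CH3OOCCH2 → C:3 H:5 O:2
  CH(F) → C:1 H:1 F:1
  CH(Br) → C:1 H:1 Br:1
  CH3 → C:1 H:3
Element totals:
  C: 6
  H: 10
  Br: 1
  F: 1
  O: 2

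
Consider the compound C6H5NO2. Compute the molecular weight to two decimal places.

123.11 g/mol

Element totals:
  C: 6
  H: 5
  N: 1
  O: 2
Molecular formula: C6H5NO2.
  M = 6(12.011) + 5(1.008) + 14.007 + 2(15.999)
    = 72.066 + 5.040 + 14.007 + 31.998 = 123.111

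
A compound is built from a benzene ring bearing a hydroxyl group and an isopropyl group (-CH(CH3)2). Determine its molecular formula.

Atom tally by fragment:
  benzene ring core → C:6 H:6
  (− 2 ring H displaced by substituents)
  + OH → O:1 H:1
  + CH(CH3)2 → C:3 H:7
Element totals:
  C: 9
  H: 12
  O: 1

C9H12O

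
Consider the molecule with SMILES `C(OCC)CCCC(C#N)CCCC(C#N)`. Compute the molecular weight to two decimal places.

Atom tally by fragment:
  C2H5OCH2 → C:3 H:7 O:1
  CH2 → C:1 H:2
  CH2 → C:1 H:2
  CH2 → C:1 H:2
  CH(CN) → C:2 H:1 N:1
  CH2 → C:1 H:2
  CH2 → C:1 H:2
  CH2 → C:1 H:2
  CH2CN → C:2 H:2 N:1
Element totals:
  C: 13
  H: 22
  N: 2
  O: 1
Molecular formula: C13H22N2O.
  M = 13(12.011) + 22(1.008) + 2(14.007) + 15.999
    = 156.143 + 22.176 + 28.014 + 15.999 = 222.332

222.33 g/mol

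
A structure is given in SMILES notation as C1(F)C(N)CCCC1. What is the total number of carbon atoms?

6

Atom tally by fragment:
  cyclohexane ring core → C:6 H:12
  (− 2 ring H displaced by substituents)
  + F → F:1
  + NH2 → N:1 H:2
Element totals:
  C: 6
  H: 12
  F: 1
  N: 1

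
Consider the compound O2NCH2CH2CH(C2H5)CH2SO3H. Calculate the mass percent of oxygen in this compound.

37.87%

Element totals:
  C: 6
  H: 13
  N: 1
  O: 5
  S: 1
Molecular formula: C6H13NO5S.
Molar mass = 211.232 g/mol.
Mass from O: 5 × 15.999 = 79.995 g/mol.
%O = 79.995 / 211.232 × 100 = 37.87%.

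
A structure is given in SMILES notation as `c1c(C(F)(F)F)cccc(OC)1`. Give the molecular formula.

Atom tally by fragment:
  benzene ring core → C:6 H:6
  (− 2 ring H displaced by substituents)
  + CF3 → C:1 F:3
  + OCH3 → C:1 H:3 O:1
Element totals:
  C: 8
  H: 7
  F: 3
  O: 1

C8H7F3O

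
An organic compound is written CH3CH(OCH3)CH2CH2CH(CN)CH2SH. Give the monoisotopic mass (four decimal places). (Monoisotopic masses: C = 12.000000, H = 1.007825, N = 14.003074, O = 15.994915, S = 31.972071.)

Atom tally by fragment:
  CH3 → C:1 H:3
  CH(OCH3) → C:2 H:4 O:1
  CH2 → C:1 H:2
  CH2 → C:1 H:2
  CH(CN) → C:2 H:1 N:1
  CH2SH → C:1 H:3 S:1
Element totals:
  C: 8
  H: 15
  N: 1
  O: 1
  S: 1
Molecular formula: C8H15NOS.
  M = 8(12.0) + 15(1.007825) + 14.003074 + 15.994915 + 31.972071
    = 96.000000 + 15.117375 + 14.003074 + 15.994915 + 31.972071 = 173.087435

173.0874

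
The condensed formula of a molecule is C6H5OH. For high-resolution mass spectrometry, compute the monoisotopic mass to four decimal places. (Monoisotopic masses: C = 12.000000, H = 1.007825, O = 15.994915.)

Atom tally by fragment:
  benzene ring core → C:6 H:6
  (− 1 ring H displaced by substituents)
  + OH → O:1 H:1
Element totals:
  C: 6
  H: 6
  O: 1
Molecular formula: C6H6O.
  M = 6(12.0) + 6(1.007825) + 15.994915
    = 72.000000 + 6.046950 + 15.994915 = 94.041865

94.0419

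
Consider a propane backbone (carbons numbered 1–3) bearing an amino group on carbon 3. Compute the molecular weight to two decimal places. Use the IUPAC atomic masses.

59.11 g/mol

Atom tally by fragment:
  CH3 → C:1 H:3
  CH2 → C:1 H:2
  CH2NH2 → C:1 H:4 N:1
Element totals:
  C: 3
  H: 9
  N: 1
Molecular formula: C3H9N.
  M = 3(12.011) + 9(1.008) + 14.007
    = 36.033 + 9.072 + 14.007 = 59.112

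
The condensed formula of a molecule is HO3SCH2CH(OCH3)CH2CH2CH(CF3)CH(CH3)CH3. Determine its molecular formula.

Element totals:
  C: 10
  H: 19
  F: 3
  O: 4
  S: 1

C10H19F3O4S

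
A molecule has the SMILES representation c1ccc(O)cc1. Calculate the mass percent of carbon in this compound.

76.57%

Atom tally by fragment:
  benzene ring core → C:6 H:6
  (− 1 ring H displaced by substituents)
  + OH → O:1 H:1
Element totals:
  C: 6
  H: 6
  O: 1
Molecular formula: C6H6O.
Molar mass = 94.113 g/mol.
Mass from C: 6 × 12.011 = 72.066 g/mol.
%C = 72.066 / 94.113 × 100 = 76.57%.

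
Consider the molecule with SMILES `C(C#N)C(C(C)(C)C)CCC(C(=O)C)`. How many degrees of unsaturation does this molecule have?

3

Atom tally by fragment:
  NCCH2 → C:2 H:2 N:1
  CH(C(CH3)3) → C:5 H:10
  CH2 → C:1 H:2
  CH2 → C:1 H:2
  CH2COCH3 → C:3 H:5 O:1
Element totals:
  C: 12
  H: 21
  N: 1
  O: 1
Molecular formula: C12H21NO.
DoU = (2C + 2 + N − H − X) / 2 = (2·12 + 2 + 1 − 21 − 0) / 2 = 3.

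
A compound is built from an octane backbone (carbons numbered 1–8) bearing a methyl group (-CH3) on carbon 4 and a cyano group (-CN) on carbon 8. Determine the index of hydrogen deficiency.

Atom tally by fragment:
  CH3 → C:1 H:3
  CH2 → C:1 H:2
  CH2 → C:1 H:2
  CH(CH3) → C:2 H:4
  CH2 → C:1 H:2
  CH2 → C:1 H:2
  CH2 → C:1 H:2
  CH2CN → C:2 H:2 N:1
Element totals:
  C: 10
  H: 19
  N: 1
Molecular formula: C10H19N.
DoU = (2C + 2 + N − H − X) / 2 = (2·10 + 2 + 1 − 19 − 0) / 2 = 2.

2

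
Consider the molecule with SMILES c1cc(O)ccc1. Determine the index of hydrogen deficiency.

4

Atom tally by fragment:
  benzene ring core → C:6 H:6
  (− 1 ring H displaced by substituents)
  + OH → O:1 H:1
Element totals:
  C: 6
  H: 6
  O: 1
Molecular formula: C6H6O.
DoU = (2C + 2 + N − H − X) / 2 = (2·6 + 2 + 0 − 6 − 0) / 2 = 4.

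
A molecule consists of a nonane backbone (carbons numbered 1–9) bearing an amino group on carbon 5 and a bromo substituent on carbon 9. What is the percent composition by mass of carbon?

Atom tally by fragment:
  CH3 → C:1 H:3
  CH2 → C:1 H:2
  CH2 → C:1 H:2
  CH2 → C:1 H:2
  CH(NH2) → C:1 H:3 N:1
  CH2 → C:1 H:2
  CH2 → C:1 H:2
  CH2 → C:1 H:2
  CH2Br → C:1 H:2 Br:1
Element totals:
  C: 9
  H: 20
  Br: 1
  N: 1
Molecular formula: C9H20BrN.
Molar mass = 222.170 g/mol.
Mass from C: 9 × 12.011 = 108.099 g/mol.
%C = 108.099 / 222.170 × 100 = 48.66%.

48.66%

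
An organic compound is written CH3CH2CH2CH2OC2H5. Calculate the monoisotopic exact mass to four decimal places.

102.1045

Atom tally by fragment:
  CH3 → C:1 H:3
  CH2 → C:1 H:2
  CH2 → C:1 H:2
  CH2OC2H5 → C:3 H:7 O:1
Element totals:
  C: 6
  H: 14
  O: 1
Molecular formula: C6H14O.
  M = 6(12.0) + 14(1.007825) + 15.994915
    = 72.000000 + 14.109550 + 15.994915 = 102.104465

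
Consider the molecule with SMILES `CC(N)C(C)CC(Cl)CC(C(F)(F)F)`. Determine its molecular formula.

Atom tally by fragment:
  CH3 → C:1 H:3
  CH(NH2) → C:1 H:3 N:1
  CH(CH3) → C:2 H:4
  CH2 → C:1 H:2
  CH(Cl) → C:1 H:1 Cl:1
  CH2 → C:1 H:2
  CH2CF3 → C:2 H:2 F:3
Element totals:
  C: 9
  H: 17
  Cl: 1
  F: 3
  N: 1

C9H17ClF3N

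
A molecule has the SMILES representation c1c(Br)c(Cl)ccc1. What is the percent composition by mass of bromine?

Atom tally by fragment:
  benzene ring core → C:6 H:6
  (− 2 ring H displaced by substituents)
  + Br → Br:1
  + Cl → Cl:1
Element totals:
  C: 6
  H: 4
  Br: 1
  Cl: 1
Molecular formula: C6H4BrCl.
Molar mass = 191.452 g/mol.
Mass from Br: 1 × 79.904 = 79.904 g/mol.
%Br = 79.904 / 191.452 × 100 = 41.74%.

41.74%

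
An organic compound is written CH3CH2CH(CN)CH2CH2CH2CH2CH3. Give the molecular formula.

C9H17N

Atom tally by fragment:
  CH3 → C:1 H:3
  CH2 → C:1 H:2
  CH(CN) → C:2 H:1 N:1
  CH2 → C:1 H:2
  CH2 → C:1 H:2
  CH2 → C:1 H:2
  CH2 → C:1 H:2
  CH3 → C:1 H:3
Element totals:
  C: 9
  H: 17
  N: 1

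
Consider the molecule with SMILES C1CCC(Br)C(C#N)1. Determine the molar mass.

174.04 g/mol

Atom tally by fragment:
  cyclopentane ring core → C:5 H:10
  (− 2 ring H displaced by substituents)
  + Br → Br:1
  + CN → C:1 N:1
Element totals:
  C: 6
  H: 8
  Br: 1
  N: 1
Molecular formula: C6H8BrN.
  M = 6(12.011) + 8(1.008) + 79.904 + 14.007
    = 72.066 + 8.064 + 79.904 + 14.007 = 174.041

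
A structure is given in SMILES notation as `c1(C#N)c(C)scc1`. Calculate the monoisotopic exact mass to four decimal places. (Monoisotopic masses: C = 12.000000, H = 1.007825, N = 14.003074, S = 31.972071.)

Atom tally by fragment:
  thiophene ring core → C:4 H:4 S:1
  (− 2 ring H displaced by substituents)
  + CN → C:1 N:1
  + CH3 → C:1 H:3
Element totals:
  C: 6
  H: 5
  N: 1
  S: 1
Molecular formula: C6H5NS.
  M = 6(12.0) + 5(1.007825) + 14.003074 + 31.972071
    = 72.000000 + 5.039125 + 14.003074 + 31.972071 = 123.014270

123.0143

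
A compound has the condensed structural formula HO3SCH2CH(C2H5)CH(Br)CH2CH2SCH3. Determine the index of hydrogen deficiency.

Atom tally by fragment:
  HO3SCH2 → C:1 H:3 S:1 O:3
  CH(C2H5) → C:3 H:6
  CH(Br) → C:1 H:1 Br:1
  CH2 → C:1 H:2
  CH2SCH3 → C:2 H:5 S:1
Element totals:
  C: 8
  H: 17
  Br: 1
  O: 3
  S: 2
Molecular formula: C8H17BrO3S2.
DoU = (2C + 2 + N − H − X) / 2 = (2·8 + 2 + 0 − 17 − 1) / 2 = 0.

0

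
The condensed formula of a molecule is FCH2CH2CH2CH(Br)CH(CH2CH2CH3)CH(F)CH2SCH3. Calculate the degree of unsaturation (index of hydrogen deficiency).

Atom tally by fragment:
  FCH2 → C:1 H:2 F:1
  CH2 → C:1 H:2
  CH2 → C:1 H:2
  CH(Br) → C:1 H:1 Br:1
  CH(CH2CH2CH3) → C:4 H:8
  CH(F) → C:1 H:1 F:1
  CH2SCH3 → C:2 H:5 S:1
Element totals:
  C: 11
  H: 21
  Br: 1
  F: 2
  S: 1
Molecular formula: C11H21BrF2S.
DoU = (2C + 2 + N − H − X) / 2 = (2·11 + 2 + 0 − 21 − 3) / 2 = 0.

0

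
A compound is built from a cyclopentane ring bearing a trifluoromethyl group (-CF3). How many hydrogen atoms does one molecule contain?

9

Atom tally by fragment:
  cyclopentane ring core → C:5 H:10
  (− 1 ring H displaced by substituents)
  + CF3 → C:1 F:3
Element totals:
  C: 6
  H: 9
  F: 3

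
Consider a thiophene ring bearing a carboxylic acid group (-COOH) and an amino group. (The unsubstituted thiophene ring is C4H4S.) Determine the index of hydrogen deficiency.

Atom tally by fragment:
  thiophene ring core → C:4 H:4 S:1
  (− 2 ring H displaced by substituents)
  + COOH → C:1 H:1 O:2
  + NH2 → N:1 H:2
Element totals:
  C: 5
  H: 5
  N: 1
  O: 2
  S: 1
Molecular formula: C5H5NO2S.
DoU = (2C + 2 + N − H − X) / 2 = (2·5 + 2 + 1 − 5 − 0) / 2 = 4.

4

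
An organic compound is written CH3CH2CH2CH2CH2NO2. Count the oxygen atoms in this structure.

2

Element totals:
  C: 5
  H: 11
  N: 1
  O: 2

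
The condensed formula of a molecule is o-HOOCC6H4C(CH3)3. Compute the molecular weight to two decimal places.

Element totals:
  C: 11
  H: 14
  O: 2
Molecular formula: C11H14O2.
  M = 11(12.011) + 14(1.008) + 2(15.999)
    = 132.121 + 14.112 + 31.998 = 178.231

178.23 g/mol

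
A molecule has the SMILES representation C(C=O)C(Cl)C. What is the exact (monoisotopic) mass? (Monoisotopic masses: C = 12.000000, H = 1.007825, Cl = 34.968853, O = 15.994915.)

Atom tally by fragment:
  OHCCH2 → C:2 H:3 O:1
  CH(Cl) → C:1 H:1 Cl:1
  CH3 → C:1 H:3
Element totals:
  C: 4
  H: 7
  Cl: 1
  O: 1
Molecular formula: C4H7ClO.
  M = 4(12.0) + 7(1.007825) + 34.968853 + 15.994915
    = 48.000000 + 7.054775 + 34.968853 + 15.994915 = 106.018543

106.0185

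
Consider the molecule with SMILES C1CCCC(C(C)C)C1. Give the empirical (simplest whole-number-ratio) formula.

Atom tally by fragment:
  cyclohexane ring core → C:6 H:12
  (− 1 ring H displaced by substituents)
  + CH(CH3)2 → C:3 H:7
Element totals:
  C: 9
  H: 18
Molecular formula: C9H18.
gcd of subscripts = 9; dividing each by 9:
  C: 9/9 = 1
  H: 18/9 = 2

CH2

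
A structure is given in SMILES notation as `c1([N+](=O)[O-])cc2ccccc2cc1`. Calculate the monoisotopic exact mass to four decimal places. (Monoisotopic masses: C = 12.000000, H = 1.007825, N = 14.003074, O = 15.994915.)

Atom tally by fragment:
  naphthalene ring system core → C:10 H:8
  (− 1 ring H displaced by substituents)
  + NO2 → N:1 O:2
Element totals:
  C: 10
  H: 7
  N: 1
  O: 2
Molecular formula: C10H7NO2.
  M = 10(12.0) + 7(1.007825) + 14.003074 + 2(15.994915)
    = 120.000000 + 7.054775 + 14.003074 + 31.989830 = 173.047679

173.0477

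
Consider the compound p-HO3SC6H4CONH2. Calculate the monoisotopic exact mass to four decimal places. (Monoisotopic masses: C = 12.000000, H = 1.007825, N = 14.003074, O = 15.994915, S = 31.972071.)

Element totals:
  C: 7
  H: 7
  N: 1
  O: 4
  S: 1
Molecular formula: C7H7NO4S.
  M = 7(12.0) + 7(1.007825) + 14.003074 + 4(15.994915) + 31.972071
    = 84.000000 + 7.054775 + 14.003074 + 63.979660 + 31.972071 = 201.009580

201.0096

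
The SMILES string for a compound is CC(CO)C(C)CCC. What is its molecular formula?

C8H18O

Atom tally by fragment:
  CH3 → C:1 H:3
  CH(CH2OH) → C:2 H:4 O:1
  CH(CH3) → C:2 H:4
  CH2 → C:1 H:2
  CH2 → C:1 H:2
  CH3 → C:1 H:3
Element totals:
  C: 8
  H: 18
  O: 1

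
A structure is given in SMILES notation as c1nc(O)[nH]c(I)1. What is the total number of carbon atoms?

3

Atom tally by fragment:
  imidazole ring core → C:3 H:4 N:2
  (− 2 ring H displaced by substituents)
  + OH → O:1 H:1
  + I → I:1
Element totals:
  C: 3
  H: 3
  I: 1
  N: 2
  O: 1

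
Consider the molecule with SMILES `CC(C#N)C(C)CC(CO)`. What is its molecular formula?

Atom tally by fragment:
  CH3 → C:1 H:3
  CH(CN) → C:2 H:1 N:1
  CH(CH3) → C:2 H:4
  CH2 → C:1 H:2
  CH2CH2OH → C:2 H:5 O:1
Element totals:
  C: 8
  H: 15
  N: 1
  O: 1

C8H15NO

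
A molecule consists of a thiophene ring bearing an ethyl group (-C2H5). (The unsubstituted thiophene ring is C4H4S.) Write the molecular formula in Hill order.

C6H8S

Atom tally by fragment:
  thiophene ring core → C:4 H:4 S:1
  (− 1 ring H displaced by substituents)
  + C2H5 → C:2 H:5
Element totals:
  C: 6
  H: 8
  S: 1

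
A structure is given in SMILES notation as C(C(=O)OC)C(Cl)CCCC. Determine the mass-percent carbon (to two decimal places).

Atom tally by fragment:
  CH3OOCCH2 → C:3 H:5 O:2
  CH(Cl) → C:1 H:1 Cl:1
  CH2 → C:1 H:2
  CH2 → C:1 H:2
  CH2 → C:1 H:2
  CH3 → C:1 H:3
Element totals:
  C: 8
  H: 15
  Cl: 1
  O: 2
Molecular formula: C8H15ClO2.
Molar mass = 178.656 g/mol.
Mass from C: 8 × 12.011 = 96.088 g/mol.
%C = 96.088 / 178.656 × 100 = 53.78%.

53.78%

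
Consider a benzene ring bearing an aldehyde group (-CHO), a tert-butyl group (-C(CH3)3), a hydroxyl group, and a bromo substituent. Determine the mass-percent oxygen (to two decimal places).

Atom tally by fragment:
  benzene ring core → C:6 H:6
  (− 4 ring H displaced by substituents)
  + CHO → C:1 H:1 O:1
  + C(CH3)3 → C:4 H:9
  + OH → O:1 H:1
  + Br → Br:1
Element totals:
  C: 11
  H: 13
  Br: 1
  O: 2
Molecular formula: C11H13BrO2.
Molar mass = 257.127 g/mol.
Mass from O: 2 × 15.999 = 31.998 g/mol.
%O = 31.998 / 257.127 × 100 = 12.44%.

12.44%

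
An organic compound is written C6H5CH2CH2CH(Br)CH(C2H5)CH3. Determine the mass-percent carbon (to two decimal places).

Atom tally by fragment:
  C6H5CH2 → C:7 H:7
  CH2 → C:1 H:2
  CH(Br) → C:1 H:1 Br:1
  CH(C2H5) → C:3 H:6
  CH3 → C:1 H:3
Element totals:
  C: 13
  H: 19
  Br: 1
Molecular formula: C13H19Br.
Molar mass = 255.199 g/mol.
Mass from C: 13 × 12.011 = 156.143 g/mol.
%C = 156.143 / 255.199 × 100 = 61.18%.

61.18%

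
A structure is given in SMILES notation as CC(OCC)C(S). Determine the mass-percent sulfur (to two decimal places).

26.67%

Atom tally by fragment:
  CH3 → C:1 H:3
  CH(OC2H5) → C:3 H:6 O:1
  CH2SH → C:1 H:3 S:1
Element totals:
  C: 5
  H: 12
  O: 1
  S: 1
Molecular formula: C5H12OS.
Molar mass = 120.210 g/mol.
Mass from S: 1 × 32.06 = 32.060 g/mol.
%S = 32.060 / 120.210 × 100 = 26.67%.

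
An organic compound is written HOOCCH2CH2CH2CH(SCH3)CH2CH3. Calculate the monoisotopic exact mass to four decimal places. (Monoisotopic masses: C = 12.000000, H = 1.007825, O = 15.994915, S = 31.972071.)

Atom tally by fragment:
  HOOCCH2 → C:2 H:3 O:2
  CH2 → C:1 H:2
  CH2 → C:1 H:2
  CH(SCH3) → C:2 H:4 S:1
  CH2 → C:1 H:2
  CH3 → C:1 H:3
Element totals:
  C: 8
  H: 16
  O: 2
  S: 1
Molecular formula: C8H16O2S.
  M = 8(12.0) + 16(1.007825) + 2(15.994915) + 31.972071
    = 96.000000 + 16.125200 + 31.989830 + 31.972071 = 176.087101

176.0871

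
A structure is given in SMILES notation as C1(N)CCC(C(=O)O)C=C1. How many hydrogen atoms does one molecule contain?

11

Atom tally by fragment:
  cyclohexene ring core → C:6 H:10
  (− 2 ring H displaced by substituents)
  + NH2 → N:1 H:2
  + COOH → C:1 H:1 O:2
Element totals:
  C: 7
  H: 11
  N: 1
  O: 2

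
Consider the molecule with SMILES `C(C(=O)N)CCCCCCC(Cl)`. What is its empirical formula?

Atom tally by fragment:
  H2NOCCH2 → C:2 H:4 O:1 N:1
  CH2 → C:1 H:2
  CH2 → C:1 H:2
  CH2 → C:1 H:2
  CH2 → C:1 H:2
  CH2 → C:1 H:2
  CH2 → C:1 H:2
  CH2Cl → C:1 H:2 Cl:1
Element totals:
  C: 9
  H: 18
  Cl: 1
  N: 1
  O: 1
Molecular formula: C9H18ClNO.
gcd of subscripts (9, 1, 18, 1, 1) = 1, so the empirical formula equals the molecular formula.

C9H18ClNO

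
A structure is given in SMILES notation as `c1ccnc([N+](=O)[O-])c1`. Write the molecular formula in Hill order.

C5H4N2O2

Atom tally by fragment:
  pyridine ring core → C:5 H:5 N:1
  (− 1 ring H displaced by substituents)
  + NO2 → N:1 O:2
Element totals:
  C: 5
  H: 4
  N: 2
  O: 2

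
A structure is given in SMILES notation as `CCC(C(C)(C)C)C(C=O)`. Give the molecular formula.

Atom tally by fragment:
  CH3 → C:1 H:3
  CH2 → C:1 H:2
  CH(C(CH3)3) → C:5 H:10
  CH2CHO → C:2 H:3 O:1
Element totals:
  C: 9
  H: 18
  O: 1

C9H18O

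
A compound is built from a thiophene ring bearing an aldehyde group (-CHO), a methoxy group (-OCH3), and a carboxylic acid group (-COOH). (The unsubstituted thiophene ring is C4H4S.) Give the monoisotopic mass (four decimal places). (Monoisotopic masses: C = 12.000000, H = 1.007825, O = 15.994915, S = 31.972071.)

Atom tally by fragment:
  thiophene ring core → C:4 H:4 S:1
  (− 3 ring H displaced by substituents)
  + CHO → C:1 H:1 O:1
  + OCH3 → C:1 H:3 O:1
  + COOH → C:1 H:1 O:2
Element totals:
  C: 7
  H: 6
  O: 4
  S: 1
Molecular formula: C7H6O4S.
  M = 7(12.0) + 6(1.007825) + 4(15.994915) + 31.972071
    = 84.000000 + 6.046950 + 63.979660 + 31.972071 = 185.998681

185.9987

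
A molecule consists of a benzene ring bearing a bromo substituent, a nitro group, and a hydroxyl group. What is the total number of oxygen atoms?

Atom tally by fragment:
  benzene ring core → C:6 H:6
  (− 3 ring H displaced by substituents)
  + Br → Br:1
  + NO2 → N:1 O:2
  + OH → O:1 H:1
Element totals:
  C: 6
  H: 4
  Br: 1
  N: 1
  O: 3

3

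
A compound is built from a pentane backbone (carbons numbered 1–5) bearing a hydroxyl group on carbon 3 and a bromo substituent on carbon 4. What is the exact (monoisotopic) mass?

165.9993

Atom tally by fragment:
  CH3 → C:1 H:3
  CH2 → C:1 H:2
  CH(OH) → C:1 H:2 O:1
  CH(Br) → C:1 H:1 Br:1
  CH3 → C:1 H:3
Element totals:
  C: 5
  H: 11
  Br: 1
  O: 1
Molecular formula: C5H11BrO.
  M = 5(12.0) + 11(1.007825) + 78.918338 + 15.994915
    = 60.000000 + 11.086075 + 78.918338 + 15.994915 = 165.999328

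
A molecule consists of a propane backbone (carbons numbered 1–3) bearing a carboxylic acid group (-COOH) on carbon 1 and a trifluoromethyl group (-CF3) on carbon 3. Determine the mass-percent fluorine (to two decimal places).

36.51%

Atom tally by fragment:
  HOOCCH2 → C:2 H:3 O:2
  CH2 → C:1 H:2
  CH2CF3 → C:2 H:2 F:3
Element totals:
  C: 5
  H: 7
  F: 3
  O: 2
Molecular formula: C5H7F3O2.
Molar mass = 156.103 g/mol.
Mass from F: 3 × 18.998 = 56.994 g/mol.
%F = 56.994 / 156.103 × 100 = 36.51%.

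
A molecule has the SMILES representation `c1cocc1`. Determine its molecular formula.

C4H4O

Atom tally by fragment:
  furan ring core → C:4 H:4 O:1
Element totals:
  C: 4
  H: 4
  O: 1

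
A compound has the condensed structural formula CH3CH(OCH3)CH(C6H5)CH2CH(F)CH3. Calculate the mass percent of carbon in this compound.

Atom tally by fragment:
  CH3 → C:1 H:3
  CH(OCH3) → C:2 H:4 O:1
  CH(C6H5) → C:7 H:6
  CH2 → C:1 H:2
  CH(F) → C:1 H:1 F:1
  CH3 → C:1 H:3
Element totals:
  C: 13
  H: 19
  F: 1
  O: 1
Molecular formula: C13H19FO.
Molar mass = 210.292 g/mol.
Mass from C: 13 × 12.011 = 156.143 g/mol.
%C = 156.143 / 210.292 × 100 = 74.25%.

74.25%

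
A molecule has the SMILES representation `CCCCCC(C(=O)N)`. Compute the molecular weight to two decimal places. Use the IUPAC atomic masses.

Atom tally by fragment:
  CH3 → C:1 H:3
  CH2 → C:1 H:2
  CH2 → C:1 H:2
  CH2 → C:1 H:2
  CH2 → C:1 H:2
  CH2CONH2 → C:2 H:4 O:1 N:1
Element totals:
  C: 7
  H: 15
  N: 1
  O: 1
Molecular formula: C7H15NO.
  M = 7(12.011) + 15(1.008) + 14.007 + 15.999
    = 84.077 + 15.120 + 14.007 + 15.999 = 129.203

129.20 g/mol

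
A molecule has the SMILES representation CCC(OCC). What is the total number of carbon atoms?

5

Atom tally by fragment:
  CH3 → C:1 H:3
  CH2 → C:1 H:2
  CH2OC2H5 → C:3 H:7 O:1
Element totals:
  C: 5
  H: 12
  O: 1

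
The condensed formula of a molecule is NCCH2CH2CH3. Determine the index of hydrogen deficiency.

Element totals:
  C: 4
  H: 7
  N: 1
Molecular formula: C4H7N.
DoU = (2C + 2 + N − H − X) / 2 = (2·4 + 2 + 1 − 7 − 0) / 2 = 2.

2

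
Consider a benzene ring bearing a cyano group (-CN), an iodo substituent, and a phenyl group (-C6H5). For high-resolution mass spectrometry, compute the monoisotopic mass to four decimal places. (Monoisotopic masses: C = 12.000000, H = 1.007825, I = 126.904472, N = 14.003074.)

Atom tally by fragment:
  benzene ring core → C:6 H:6
  (− 3 ring H displaced by substituents)
  + CN → C:1 N:1
  + I → I:1
  + C6H5 → C:6 H:5
Element totals:
  C: 13
  H: 8
  I: 1
  N: 1
Molecular formula: C13H8IN.
  M = 13(12.0) + 8(1.007825) + 126.904472 + 14.003074
    = 156.000000 + 8.062600 + 126.904472 + 14.003074 = 304.970146

304.9701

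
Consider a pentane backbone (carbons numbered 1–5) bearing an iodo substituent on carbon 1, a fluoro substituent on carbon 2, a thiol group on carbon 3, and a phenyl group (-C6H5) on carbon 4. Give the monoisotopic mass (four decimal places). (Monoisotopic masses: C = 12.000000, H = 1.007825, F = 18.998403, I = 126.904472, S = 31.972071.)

Atom tally by fragment:
  ICH2 → C:1 H:2 I:1
  CH(F) → C:1 H:1 F:1
  CH(SH) → C:1 H:2 S:1
  CH(C6H5) → C:7 H:6
  CH3 → C:1 H:3
Element totals:
  C: 11
  H: 14
  F: 1
  I: 1
  S: 1
Molecular formula: C11H14FIS.
  M = 11(12.0) + 14(1.007825) + 18.998403 + 126.904472 + 31.972071
    = 132.000000 + 14.109550 + 18.998403 + 126.904472 + 31.972071 = 323.984496

323.9845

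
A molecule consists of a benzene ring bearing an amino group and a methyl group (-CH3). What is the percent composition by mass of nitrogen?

13.07%

Atom tally by fragment:
  benzene ring core → C:6 H:6
  (− 2 ring H displaced by substituents)
  + NH2 → N:1 H:2
  + CH3 → C:1 H:3
Element totals:
  C: 7
  H: 9
  N: 1
Molecular formula: C7H9N.
Molar mass = 107.156 g/mol.
Mass from N: 1 × 14.007 = 14.007 g/mol.
%N = 14.007 / 107.156 × 100 = 13.07%.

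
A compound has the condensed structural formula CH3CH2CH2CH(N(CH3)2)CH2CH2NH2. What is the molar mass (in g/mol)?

144.26 g/mol

Atom tally by fragment:
  CH3 → C:1 H:3
  CH2 → C:1 H:2
  CH2 → C:1 H:2
  CH(N(CH3)2) → C:3 H:7 N:1
  CH2 → C:1 H:2
  CH2NH2 → C:1 H:4 N:1
Element totals:
  C: 8
  H: 20
  N: 2
Molecular formula: C8H20N2.
  M = 8(12.011) + 20(1.008) + 2(14.007)
    = 96.088 + 20.160 + 28.014 = 144.262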